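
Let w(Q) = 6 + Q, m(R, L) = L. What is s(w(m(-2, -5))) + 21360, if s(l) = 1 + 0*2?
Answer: 21361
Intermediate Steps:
s(l) = 1 (s(l) = 1 + 0 = 1)
s(w(m(-2, -5))) + 21360 = 1 + 21360 = 21361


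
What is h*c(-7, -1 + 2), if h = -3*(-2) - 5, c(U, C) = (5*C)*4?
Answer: 20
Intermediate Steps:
c(U, C) = 20*C
h = 1 (h = 6 - 5 = 1)
h*c(-7, -1 + 2) = 1*(20*(-1 + 2)) = 1*(20*1) = 1*20 = 20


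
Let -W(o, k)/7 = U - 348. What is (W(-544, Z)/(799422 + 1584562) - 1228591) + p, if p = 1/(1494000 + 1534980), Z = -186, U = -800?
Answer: -138620383652699654/112828747755 ≈ -1.2286e+6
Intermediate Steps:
W(o, k) = 8036 (W(o, k) = -7*(-800 - 348) = -7*(-1148) = 8036)
p = 1/3028980 ≈ 3.3014e-7
(W(-544, Z)/(799422 + 1584562) - 1228591) + p = (8036/(799422 + 1584562) - 1228591) + 1/3028980 = (8036/2383984 - 1228591) + 1/3028980 = (8036*(1/2383984) - 1228591) + 1/3028980 = (2009/595996 - 1228591) + 1/3028980 = -732235319627/595996 + 1/3028980 = -138620383652699654/112828747755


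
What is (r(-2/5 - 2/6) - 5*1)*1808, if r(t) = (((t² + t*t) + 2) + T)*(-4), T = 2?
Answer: -10292944/225 ≈ -45746.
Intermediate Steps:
r(t) = -16 - 8*t² (r(t) = (((t² + t*t) + 2) + 2)*(-4) = (((t² + t²) + 2) + 2)*(-4) = ((2*t² + 2) + 2)*(-4) = ((2 + 2*t²) + 2)*(-4) = (4 + 2*t²)*(-4) = -16 - 8*t²)
(r(-2/5 - 2/6) - 5*1)*1808 = ((-16 - 8*(-2/5 - 2/6)²) - 5*1)*1808 = ((-16 - 8*(-2*⅕ - 2*⅙)²) - 5)*1808 = ((-16 - 8*(-⅖ - ⅓)²) - 5)*1808 = ((-16 - 8*(-11/15)²) - 5)*1808 = ((-16 - 8*121/225) - 5)*1808 = ((-16 - 968/225) - 5)*1808 = (-4568/225 - 5)*1808 = -5693/225*1808 = -10292944/225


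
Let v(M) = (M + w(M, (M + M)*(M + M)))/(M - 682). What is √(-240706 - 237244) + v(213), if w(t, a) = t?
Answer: -426/469 + 55*I*√158 ≈ -0.90832 + 691.34*I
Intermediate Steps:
v(M) = 2*M/(-682 + M) (v(M) = (M + M)/(M - 682) = (2*M)/(-682 + M) = 2*M/(-682 + M))
√(-240706 - 237244) + v(213) = √(-240706 - 237244) + 2*213/(-682 + 213) = √(-477950) + 2*213/(-469) = 55*I*√158 + 2*213*(-1/469) = 55*I*√158 - 426/469 = -426/469 + 55*I*√158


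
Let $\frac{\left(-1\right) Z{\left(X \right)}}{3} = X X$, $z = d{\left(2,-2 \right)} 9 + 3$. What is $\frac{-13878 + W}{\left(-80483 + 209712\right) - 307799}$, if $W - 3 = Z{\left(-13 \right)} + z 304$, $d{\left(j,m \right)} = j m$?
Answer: $\frac{12207}{89285} \approx 0.13672$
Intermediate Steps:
$z = -33$ ($z = 2 \left(-2\right) 9 + 3 = \left(-4\right) 9 + 3 = -36 + 3 = -33$)
$Z{\left(X \right)} = - 3 X^{2}$ ($Z{\left(X \right)} = - 3 X X = - 3 X^{2}$)
$W = -10536$ ($W = 3 - \left(10032 + 3 \left(-13\right)^{2}\right) = 3 - 10539 = -10536$)
$\frac{-13878 + W}{\left(-80483 + 209712\right) - 307799} = \frac{-13878 - 10536}{\left(-80483 + 209712\right) - 307799} = - \frac{24414}{129229 - 307799} = - \frac{24414}{-178570} = \left(-24414\right) \left(- \frac{1}{178570}\right) = \frac{12207}{89285}$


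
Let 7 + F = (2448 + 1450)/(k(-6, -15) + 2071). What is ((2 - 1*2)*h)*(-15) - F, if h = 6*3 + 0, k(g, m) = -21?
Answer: 5226/1025 ≈ 5.0985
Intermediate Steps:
h = 18 (h = 18 + 0 = 18)
F = -5226/1025 (F = -7 + (2448 + 1450)/(-21 + 2071) = -7 + 3898/2050 = -7 + 3898*(1/2050) = -7 + 1949/1025 = -5226/1025 ≈ -5.0985)
((2 - 1*2)*h)*(-15) - F = ((2 - 1*2)*18)*(-15) - 1*(-5226/1025) = ((2 - 2)*18)*(-15) + 5226/1025 = (0*18)*(-15) + 5226/1025 = 0*(-15) + 5226/1025 = 0 + 5226/1025 = 5226/1025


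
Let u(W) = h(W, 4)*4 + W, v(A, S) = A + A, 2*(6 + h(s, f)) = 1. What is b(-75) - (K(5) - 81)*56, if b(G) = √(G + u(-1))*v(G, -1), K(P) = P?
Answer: 4256 - 1050*I*√2 ≈ 4256.0 - 1484.9*I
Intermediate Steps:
h(s, f) = -11/2 (h(s, f) = -6 + (½)*1 = -6 + ½ = -11/2)
v(A, S) = 2*A
u(W) = -22 + W (u(W) = -11/2*4 + W = -22 + W)
b(G) = 2*G*√(-23 + G) (b(G) = √(G + (-22 - 1))*(2*G) = √(G - 23)*(2*G) = √(-23 + G)*(2*G) = 2*G*√(-23 + G))
b(-75) - (K(5) - 81)*56 = 2*(-75)*√(-23 - 75) - (5 - 81)*56 = 2*(-75)*√(-98) - (-76)*56 = 2*(-75)*(7*I*√2) - 1*(-4256) = -1050*I*√2 + 4256 = 4256 - 1050*I*√2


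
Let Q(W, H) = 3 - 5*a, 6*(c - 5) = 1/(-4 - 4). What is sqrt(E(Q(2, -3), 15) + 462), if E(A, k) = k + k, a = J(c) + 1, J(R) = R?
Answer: 2*sqrt(123) ≈ 22.181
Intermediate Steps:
c = 239/48 (c = 5 + 1/(6*(-4 - 4)) = 5 + (1/6)/(-8) = 5 + (1/6)*(-1/8) = 5 - 1/48 = 239/48 ≈ 4.9792)
a = 287/48 (a = 239/48 + 1 = 287/48 ≈ 5.9792)
Q(W, H) = -1291/48 (Q(W, H) = 3 - 5*287/48 = 3 - 1435/48 = -1291/48)
E(A, k) = 2*k
sqrt(E(Q(2, -3), 15) + 462) = sqrt(2*15 + 462) = sqrt(30 + 462) = sqrt(492) = 2*sqrt(123)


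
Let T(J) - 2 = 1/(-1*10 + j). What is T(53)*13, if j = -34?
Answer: 1131/44 ≈ 25.705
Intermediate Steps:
T(J) = 87/44 (T(J) = 2 + 1/(-1*10 - 34) = 2 + 1/(-10 - 34) = 2 + 1/(-44) = 2 - 1/44 = 87/44)
T(53)*13 = (87/44)*13 = 1131/44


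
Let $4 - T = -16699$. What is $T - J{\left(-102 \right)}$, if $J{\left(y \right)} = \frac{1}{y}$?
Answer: $\frac{1703707}{102} \approx 16703.0$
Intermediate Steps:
$T = 16703$ ($T = 4 - -16699 = 4 + 16699 = 16703$)
$T - J{\left(-102 \right)} = 16703 - \frac{1}{-102} = 16703 - - \frac{1}{102} = 16703 + \frac{1}{102} = \frac{1703707}{102}$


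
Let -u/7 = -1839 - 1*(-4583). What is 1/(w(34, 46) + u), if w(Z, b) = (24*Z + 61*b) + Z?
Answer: -1/15552 ≈ -6.4300e-5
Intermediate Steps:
u = -19208 (u = -7*(-1839 - 1*(-4583)) = -7*(-1839 + 4583) = -7*2744 = -19208)
w(Z, b) = 25*Z + 61*b
1/(w(34, 46) + u) = 1/((25*34 + 61*46) - 19208) = 1/((850 + 2806) - 19208) = 1/(3656 - 19208) = 1/(-15552) = -1/15552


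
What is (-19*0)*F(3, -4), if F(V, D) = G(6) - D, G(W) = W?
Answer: 0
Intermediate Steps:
F(V, D) = 6 - D
(-19*0)*F(3, -4) = (-19*0)*(6 - 1*(-4)) = 0*(6 + 4) = 0*10 = 0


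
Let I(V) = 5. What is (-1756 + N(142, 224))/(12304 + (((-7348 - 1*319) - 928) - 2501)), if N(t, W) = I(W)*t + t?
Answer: -113/151 ≈ -0.74834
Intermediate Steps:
N(t, W) = 6*t (N(t, W) = 5*t + t = 6*t)
(-1756 + N(142, 224))/(12304 + (((-7348 - 1*319) - 928) - 2501)) = (-1756 + 6*142)/(12304 + (((-7348 - 1*319) - 928) - 2501)) = (-1756 + 852)/(12304 + (((-7348 - 319) - 928) - 2501)) = -904/(12304 + ((-7667 - 928) - 2501)) = -904/(12304 + (-8595 - 2501)) = -904/(12304 - 11096) = -904/1208 = -904*1/1208 = -113/151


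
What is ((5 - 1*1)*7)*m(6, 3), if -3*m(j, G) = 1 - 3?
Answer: 56/3 ≈ 18.667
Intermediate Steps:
m(j, G) = 2/3 (m(j, G) = -(1 - 3)/3 = -1/3*(-2) = 2/3)
((5 - 1*1)*7)*m(6, 3) = ((5 - 1*1)*7)*(2/3) = ((5 - 1)*7)*(2/3) = (4*7)*(2/3) = 28*(2/3) = 56/3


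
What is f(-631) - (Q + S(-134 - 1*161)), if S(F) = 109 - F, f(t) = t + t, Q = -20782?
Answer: 19116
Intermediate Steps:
f(t) = 2*t
f(-631) - (Q + S(-134 - 1*161)) = 2*(-631) - (-20782 + (109 - (-134 - 1*161))) = -1262 - (-20782 + (109 - (-134 - 161))) = -1262 - (-20782 + (109 - 1*(-295))) = -1262 - (-20782 + (109 + 295)) = -1262 - (-20782 + 404) = -1262 - 1*(-20378) = -1262 + 20378 = 19116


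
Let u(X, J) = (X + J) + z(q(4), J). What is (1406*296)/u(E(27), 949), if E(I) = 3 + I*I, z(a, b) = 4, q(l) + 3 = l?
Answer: 416176/1685 ≈ 246.99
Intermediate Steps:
q(l) = -3 + l
E(I) = 3 + I²
u(X, J) = 4 + J + X (u(X, J) = (X + J) + 4 = (J + X) + 4 = 4 + J + X)
(1406*296)/u(E(27), 949) = (1406*296)/(4 + 949 + (3 + 27²)) = 416176/(4 + 949 + (3 + 729)) = 416176/(4 + 949 + 732) = 416176/1685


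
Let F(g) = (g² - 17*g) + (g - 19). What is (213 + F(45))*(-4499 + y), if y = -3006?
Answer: -11249995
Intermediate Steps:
F(g) = -19 + g² - 16*g (F(g) = (g² - 17*g) + (-19 + g) = -19 + g² - 16*g)
(213 + F(45))*(-4499 + y) = (213 + (-19 + 45² - 16*45))*(-4499 - 3006) = (213 + (-19 + 2025 - 720))*(-7505) = (213 + 1286)*(-7505) = 1499*(-7505) = -11249995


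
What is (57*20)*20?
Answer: 22800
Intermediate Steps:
(57*20)*20 = 1140*20 = 22800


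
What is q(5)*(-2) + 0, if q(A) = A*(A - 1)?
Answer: -40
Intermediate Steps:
q(A) = A*(-1 + A)
q(5)*(-2) + 0 = (5*(-1 + 5))*(-2) + 0 = (5*4)*(-2) + 0 = 20*(-2) + 0 = -40 + 0 = -40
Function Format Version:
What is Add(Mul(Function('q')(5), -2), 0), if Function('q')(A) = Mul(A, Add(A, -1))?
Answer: -40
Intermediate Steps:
Function('q')(A) = Mul(A, Add(-1, A))
Add(Mul(Function('q')(5), -2), 0) = Add(Mul(Mul(5, Add(-1, 5)), -2), 0) = Add(Mul(Mul(5, 4), -2), 0) = Add(Mul(20, -2), 0) = Add(-40, 0) = -40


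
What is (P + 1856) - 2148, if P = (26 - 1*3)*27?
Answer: 329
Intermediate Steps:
P = 621 (P = (26 - 3)*27 = 23*27 = 621)
(P + 1856) - 2148 = (621 + 1856) - 2148 = 2477 - 2148 = 329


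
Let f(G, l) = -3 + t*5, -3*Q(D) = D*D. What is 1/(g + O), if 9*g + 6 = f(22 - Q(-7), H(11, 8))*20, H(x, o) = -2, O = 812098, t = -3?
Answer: 3/2436172 ≈ 1.2314e-6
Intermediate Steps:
Q(D) = -D²/3 (Q(D) = -D*D/3 = -D²/3)
f(G, l) = -18 (f(G, l) = -3 - 3*5 = -3 - 15 = -18)
g = -122/3 (g = -⅔ + (-18*20)/9 = -⅔ + (⅑)*(-360) = -⅔ - 40 = -122/3 ≈ -40.667)
1/(g + O) = 1/(-122/3 + 812098) = 1/(2436172/3) = 3/2436172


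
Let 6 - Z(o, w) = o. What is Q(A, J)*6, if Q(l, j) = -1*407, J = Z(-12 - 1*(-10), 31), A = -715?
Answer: -2442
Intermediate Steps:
Z(o, w) = 6 - o
J = 8 (J = 6 - (-12 - 1*(-10)) = 6 - (-12 + 10) = 6 - 1*(-2) = 6 + 2 = 8)
Q(l, j) = -407
Q(A, J)*6 = -407*6 = -2442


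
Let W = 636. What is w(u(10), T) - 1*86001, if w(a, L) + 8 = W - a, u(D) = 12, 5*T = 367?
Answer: -85385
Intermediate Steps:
T = 367/5 (T = (⅕)*367 = 367/5 ≈ 73.400)
w(a, L) = 628 - a (w(a, L) = -8 + (636 - a) = 628 - a)
w(u(10), T) - 1*86001 = (628 - 1*12) - 1*86001 = (628 - 12) - 86001 = 616 - 86001 = -85385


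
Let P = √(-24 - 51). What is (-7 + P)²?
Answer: (7 - 5*I*√3)² ≈ -26.0 - 121.24*I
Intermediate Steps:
P = 5*I*√3 (P = √(-75) = 5*I*√3 ≈ 8.6602*I)
(-7 + P)² = (-7 + 5*I*√3)²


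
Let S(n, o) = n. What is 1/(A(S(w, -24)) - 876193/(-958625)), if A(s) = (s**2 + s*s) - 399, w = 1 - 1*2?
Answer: -958625/379697932 ≈ -0.0025247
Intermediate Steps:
w = -1 (w = 1 - 2 = -1)
A(s) = -399 + 2*s**2 (A(s) = (s**2 + s**2) - 399 = 2*s**2 - 399 = -399 + 2*s**2)
1/(A(S(w, -24)) - 876193/(-958625)) = 1/((-399 + 2*(-1)**2) - 876193/(-958625)) = 1/((-399 + 2*1) - 876193*(-1/958625)) = 1/((-399 + 2) + 876193/958625) = 1/(-397 + 876193/958625) = 1/(-379697932/958625) = -958625/379697932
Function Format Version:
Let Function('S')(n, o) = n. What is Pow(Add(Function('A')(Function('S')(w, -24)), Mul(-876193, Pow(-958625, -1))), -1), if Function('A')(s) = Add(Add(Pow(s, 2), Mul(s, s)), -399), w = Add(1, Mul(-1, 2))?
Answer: Rational(-958625, 379697932) ≈ -0.0025247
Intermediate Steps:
w = -1 (w = Add(1, -2) = -1)
Function('A')(s) = Add(-399, Mul(2, Pow(s, 2))) (Function('A')(s) = Add(Add(Pow(s, 2), Pow(s, 2)), -399) = Add(Mul(2, Pow(s, 2)), -399) = Add(-399, Mul(2, Pow(s, 2))))
Pow(Add(Function('A')(Function('S')(w, -24)), Mul(-876193, Pow(-958625, -1))), -1) = Pow(Add(Add(-399, Mul(2, Pow(-1, 2))), Mul(-876193, Pow(-958625, -1))), -1) = Pow(Add(Add(-399, Mul(2, 1)), Mul(-876193, Rational(-1, 958625))), -1) = Pow(Add(Add(-399, 2), Rational(876193, 958625)), -1) = Pow(Add(-397, Rational(876193, 958625)), -1) = Pow(Rational(-379697932, 958625), -1) = Rational(-958625, 379697932)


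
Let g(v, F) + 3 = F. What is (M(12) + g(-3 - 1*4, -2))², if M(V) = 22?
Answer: 289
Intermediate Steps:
g(v, F) = -3 + F
(M(12) + g(-3 - 1*4, -2))² = (22 + (-3 - 2))² = (22 - 5)² = 17² = 289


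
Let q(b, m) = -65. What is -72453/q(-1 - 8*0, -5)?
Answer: 72453/65 ≈ 1114.7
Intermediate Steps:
-72453/q(-1 - 8*0, -5) = -72453/(-65) = -72453*(-1/65) = 72453/65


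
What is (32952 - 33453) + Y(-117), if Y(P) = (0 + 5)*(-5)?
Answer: -526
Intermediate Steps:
Y(P) = -25 (Y(P) = 5*(-5) = -25)
(32952 - 33453) + Y(-117) = (32952 - 33453) - 25 = -501 - 25 = -526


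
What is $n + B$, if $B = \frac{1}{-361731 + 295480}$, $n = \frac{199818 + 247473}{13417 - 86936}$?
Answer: $- \frac{29633549560}{4870707269} \approx -6.084$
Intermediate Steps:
$n = - \frac{447291}{73519}$ ($n = \frac{447291}{-73519} = 447291 \left(- \frac{1}{73519}\right) = - \frac{447291}{73519} \approx -6.084$)
$B = - \frac{1}{66251}$ ($B = \frac{1}{-66251} = - \frac{1}{66251} \approx -1.5094 \cdot 10^{-5}$)
$n + B = - \frac{447291}{73519} - \frac{1}{66251} = - \frac{29633549560}{4870707269}$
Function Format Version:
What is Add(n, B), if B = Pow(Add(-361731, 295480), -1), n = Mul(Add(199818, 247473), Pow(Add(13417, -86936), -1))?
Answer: Rational(-29633549560, 4870707269) ≈ -6.0840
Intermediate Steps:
n = Rational(-447291, 73519) (n = Mul(447291, Pow(-73519, -1)) = Mul(447291, Rational(-1, 73519)) = Rational(-447291, 73519) ≈ -6.0840)
B = Rational(-1, 66251) (B = Pow(-66251, -1) = Rational(-1, 66251) ≈ -1.5094e-5)
Add(n, B) = Add(Rational(-447291, 73519), Rational(-1, 66251)) = Rational(-29633549560, 4870707269)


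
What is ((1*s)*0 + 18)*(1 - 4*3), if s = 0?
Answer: -198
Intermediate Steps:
((1*s)*0 + 18)*(1 - 4*3) = ((1*0)*0 + 18)*(1 - 4*3) = (0*0 + 18)*(1 - 12) = (0 + 18)*(-11) = 18*(-11) = -198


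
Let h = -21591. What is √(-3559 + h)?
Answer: 5*I*√1006 ≈ 158.59*I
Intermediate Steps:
√(-3559 + h) = √(-3559 - 21591) = √(-25150) = 5*I*√1006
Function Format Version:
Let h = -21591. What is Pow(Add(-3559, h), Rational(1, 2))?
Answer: Mul(5, I, Pow(1006, Rational(1, 2))) ≈ Mul(158.59, I)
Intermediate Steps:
Pow(Add(-3559, h), Rational(1, 2)) = Pow(Add(-3559, -21591), Rational(1, 2)) = Pow(-25150, Rational(1, 2)) = Mul(5, I, Pow(1006, Rational(1, 2)))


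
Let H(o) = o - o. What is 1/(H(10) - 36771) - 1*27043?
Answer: -994398154/36771 ≈ -27043.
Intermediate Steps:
H(o) = 0
1/(H(10) - 36771) - 1*27043 = 1/(0 - 36771) - 1*27043 = 1/(-36771) - 27043 = -1/36771 - 27043 = -994398154/36771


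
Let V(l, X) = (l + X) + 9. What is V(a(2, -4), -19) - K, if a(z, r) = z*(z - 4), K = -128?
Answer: 114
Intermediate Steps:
a(z, r) = z*(-4 + z)
V(l, X) = 9 + X + l (V(l, X) = (X + l) + 9 = 9 + X + l)
V(a(2, -4), -19) - K = (9 - 19 + 2*(-4 + 2)) - 1*(-128) = (9 - 19 + 2*(-2)) + 128 = (9 - 19 - 4) + 128 = -14 + 128 = 114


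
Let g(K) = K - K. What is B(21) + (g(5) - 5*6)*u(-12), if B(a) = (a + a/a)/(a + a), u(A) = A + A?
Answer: 15131/21 ≈ 720.52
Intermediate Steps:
u(A) = 2*A
g(K) = 0
B(a) = (1 + a)/(2*a) (B(a) = (a + 1)/((2*a)) = (1 + a)*(1/(2*a)) = (1 + a)/(2*a))
B(21) + (g(5) - 5*6)*u(-12) = (½)*(1 + 21)/21 + (0 - 5*6)*(2*(-12)) = (½)*(1/21)*22 + (0 - 30)*(-24) = 11/21 - 30*(-24) = 11/21 + 720 = 15131/21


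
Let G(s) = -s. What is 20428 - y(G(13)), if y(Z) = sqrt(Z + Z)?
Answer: 20428 - I*sqrt(26) ≈ 20428.0 - 5.099*I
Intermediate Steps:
y(Z) = sqrt(2)*sqrt(Z) (y(Z) = sqrt(2*Z) = sqrt(2)*sqrt(Z))
20428 - y(G(13)) = 20428 - sqrt(2)*sqrt(-1*13) = 20428 - sqrt(2)*sqrt(-13) = 20428 - sqrt(2)*I*sqrt(13) = 20428 - I*sqrt(26)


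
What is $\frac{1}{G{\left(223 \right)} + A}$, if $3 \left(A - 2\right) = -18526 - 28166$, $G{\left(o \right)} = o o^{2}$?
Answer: $\frac{1}{11074005} \approx 9.0302 \cdot 10^{-8}$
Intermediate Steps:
$G{\left(o \right)} = o^{3}$
$A = -15562$ ($A = 2 + \frac{-18526 - 28166}{3} = 2 + \frac{1}{3} \left(-46692\right) = 2 - 15564 = -15562$)
$\frac{1}{G{\left(223 \right)} + A} = \frac{1}{223^{3} - 15562} = \frac{1}{11089567 - 15562} = \frac{1}{11074005}$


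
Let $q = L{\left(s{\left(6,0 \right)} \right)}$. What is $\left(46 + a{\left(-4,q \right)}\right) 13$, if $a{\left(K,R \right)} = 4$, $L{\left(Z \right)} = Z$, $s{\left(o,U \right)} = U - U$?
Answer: $650$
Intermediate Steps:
$s{\left(o,U \right)} = 0$
$q = 0$
$\left(46 + a{\left(-4,q \right)}\right) 13 = \left(46 + 4\right) 13 = 50 \cdot 13 = 650$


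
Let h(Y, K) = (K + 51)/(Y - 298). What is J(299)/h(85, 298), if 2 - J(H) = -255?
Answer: -54741/349 ≈ -156.85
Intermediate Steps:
h(Y, K) = (51 + K)/(-298 + Y)
J(H) = 257 (J(H) = 2 - 1*(-255) = 2 + 255 = 257)
J(299)/h(85, 298) = 257/(((51 + 298)/(-298 + 85))) = 257/((349/(-213))) = 257/((-1/213*349)) = 257/(-349/213) = 257*(-213/349) = -54741/349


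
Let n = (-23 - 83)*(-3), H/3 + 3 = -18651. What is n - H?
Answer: 56280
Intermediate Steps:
H = -55962 (H = -9 + 3*(-18651) = -9 - 55953 = -55962)
n = 318 (n = -106*(-3) = 318)
n - H = 318 - 1*(-55962) = 318 + 55962 = 56280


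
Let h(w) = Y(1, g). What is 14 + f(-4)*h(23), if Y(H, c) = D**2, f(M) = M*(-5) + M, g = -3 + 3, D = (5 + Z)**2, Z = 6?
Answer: 234270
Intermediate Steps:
D = 121 (D = (5 + 6)**2 = 11**2 = 121)
g = 0
f(M) = -4*M (f(M) = -5*M + M = -4*M)
Y(H, c) = 14641 (Y(H, c) = 121**2 = 14641)
h(w) = 14641
14 + f(-4)*h(23) = 14 - 4*(-4)*14641 = 14 + 16*14641 = 14 + 234256 = 234270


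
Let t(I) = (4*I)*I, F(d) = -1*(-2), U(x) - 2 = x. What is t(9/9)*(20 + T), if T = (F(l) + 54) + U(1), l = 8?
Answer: 316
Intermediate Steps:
U(x) = 2 + x
F(d) = 2
t(I) = 4*I**2
T = 59 (T = (2 + 54) + (2 + 1) = 56 + 3 = 59)
t(9/9)*(20 + T) = (4*(9/9)**2)*(20 + 59) = (4*(9*(1/9))**2)*79 = (4*1**2)*79 = (4*1)*79 = 4*79 = 316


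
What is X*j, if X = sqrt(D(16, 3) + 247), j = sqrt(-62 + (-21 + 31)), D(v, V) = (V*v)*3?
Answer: 2*I*sqrt(5083) ≈ 142.59*I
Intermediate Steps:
D(v, V) = 3*V*v
j = 2*I*sqrt(13) (j = sqrt(-62 + 10) = sqrt(-52) = 2*I*sqrt(13) ≈ 7.2111*I)
X = sqrt(391) (X = sqrt(3*3*16 + 247) = sqrt(144 + 247) = sqrt(391) ≈ 19.774)
X*j = sqrt(391)*(2*I*sqrt(13)) = 2*I*sqrt(5083)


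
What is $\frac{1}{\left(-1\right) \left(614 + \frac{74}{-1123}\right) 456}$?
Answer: $- \frac{1123}{314388288} \approx -3.572 \cdot 10^{-6}$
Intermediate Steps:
$\frac{1}{\left(-1\right) \left(614 + \frac{74}{-1123}\right) 456} = \frac{1}{\left(-1\right) \left(614 + 74 \left(- \frac{1}{1123}\right)\right) 456} = \frac{1}{\left(-1\right) \left(614 - \frac{74}{1123}\right) 456} = \frac{1}{\left(-1\right) \frac{689448}{1123} \cdot 456} = \frac{1}{\left(-1\right) \frac{314388288}{1123}} = \frac{1}{- \frac{314388288}{1123}} = - \frac{1123}{314388288}$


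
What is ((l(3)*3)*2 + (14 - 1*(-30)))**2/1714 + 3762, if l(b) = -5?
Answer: 3224132/857 ≈ 3762.1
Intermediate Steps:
((l(3)*3)*2 + (14 - 1*(-30)))**2/1714 + 3762 = (-5*3*2 + (14 - 1*(-30)))**2/1714 + 3762 = (-15*2 + (14 + 30))**2*(1/1714) + 3762 = (-30 + 44)**2*(1/1714) + 3762 = 14**2*(1/1714) + 3762 = 196*(1/1714) + 3762 = 98/857 + 3762 = 3224132/857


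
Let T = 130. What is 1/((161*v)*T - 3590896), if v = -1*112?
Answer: -1/5935056 ≈ -1.6849e-7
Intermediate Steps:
v = -112
1/((161*v)*T - 3590896) = 1/((161*(-112))*130 - 3590896) = 1/(-18032*130 - 3590896) = 1/(-2344160 - 3590896) = 1/(-5935056) = -1/5935056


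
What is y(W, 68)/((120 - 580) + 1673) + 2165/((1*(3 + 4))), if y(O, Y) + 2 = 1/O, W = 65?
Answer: 170698522/551915 ≈ 309.28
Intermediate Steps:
y(O, Y) = -2 + 1/O
y(W, 68)/((120 - 580) + 1673) + 2165/((1*(3 + 4))) = (-2 + 1/65)/((120 - 580) + 1673) + 2165/((1*(3 + 4))) = (-2 + 1/65)/(-460 + 1673) + 2165/((1*7)) = -129/65/1213 + 2165/7 = -129/65*1/1213 + 2165*(⅐) = -129/78845 + 2165/7 = 170698522/551915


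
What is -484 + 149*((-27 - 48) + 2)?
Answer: -11361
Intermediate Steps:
-484 + 149*((-27 - 48) + 2) = -484 + 149*(-75 + 2) = -484 + 149*(-73) = -484 - 10877 = -11361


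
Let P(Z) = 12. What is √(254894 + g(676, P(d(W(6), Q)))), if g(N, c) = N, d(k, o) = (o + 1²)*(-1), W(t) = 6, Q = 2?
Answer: √255570 ≈ 505.54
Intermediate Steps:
d(k, o) = -1 - o (d(k, o) = (o + 1)*(-1) = (1 + o)*(-1) = -1 - o)
√(254894 + g(676, P(d(W(6), Q)))) = √(254894 + 676) = √255570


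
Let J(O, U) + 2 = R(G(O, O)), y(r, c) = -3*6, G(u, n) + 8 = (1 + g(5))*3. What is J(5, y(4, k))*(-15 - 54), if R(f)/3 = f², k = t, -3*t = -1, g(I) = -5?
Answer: -82662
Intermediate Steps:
t = ⅓ (t = -⅓*(-1) = ⅓ ≈ 0.33333)
k = ⅓ ≈ 0.33333
G(u, n) = -20 (G(u, n) = -8 + (1 - 5)*3 = -8 - 4*3 = -8 - 12 = -20)
y(r, c) = -18
R(f) = 3*f²
J(O, U) = 1198 (J(O, U) = -2 + 3*(-20)² = -2 + 3*400 = -2 + 1200 = 1198)
J(5, y(4, k))*(-15 - 54) = 1198*(-15 - 54) = 1198*(-69) = -82662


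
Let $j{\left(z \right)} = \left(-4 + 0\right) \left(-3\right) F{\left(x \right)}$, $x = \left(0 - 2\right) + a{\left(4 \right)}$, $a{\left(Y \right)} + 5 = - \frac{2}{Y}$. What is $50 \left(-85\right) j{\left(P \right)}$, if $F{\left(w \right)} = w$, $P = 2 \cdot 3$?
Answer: $382500$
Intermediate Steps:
$a{\left(Y \right)} = -5 - \frac{2}{Y}$
$P = 6$
$x = - \frac{15}{2}$ ($x = \left(0 - 2\right) - \left(5 + \frac{2}{4}\right) = -2 - \frac{11}{2} = - \frac{15}{2} \approx -7.5$)
$j{\left(z \right)} = -90$ ($j{\left(z \right)} = \left(-4 + 0\right) \left(-3\right) \left(- \frac{15}{2}\right) = \left(-4\right) \left(-3\right) \left(- \frac{15}{2}\right) = 12 \left(- \frac{15}{2}\right) = -90$)
$50 \left(-85\right) j{\left(P \right)} = 50 \left(-85\right) \left(-90\right) = \left(-4250\right) \left(-90\right) = 382500$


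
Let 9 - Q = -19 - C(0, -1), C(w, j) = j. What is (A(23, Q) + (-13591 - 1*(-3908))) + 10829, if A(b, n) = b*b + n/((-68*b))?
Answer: 2619673/1564 ≈ 1675.0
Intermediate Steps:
Q = 27 (Q = 9 - (-19 - 1*(-1)) = 9 - (-19 + 1) = 9 - 1*(-18) = 9 + 18 = 27)
A(b, n) = b**2 - n/(68*b) (A(b, n) = b**2 + (-1/(68*b))*n = b**2 - n/(68*b))
(A(23, Q) + (-13591 - 1*(-3908))) + 10829 = ((23**3 - 1/68*27)/23 + (-13591 - 1*(-3908))) + 10829 = ((12167 - 27/68)/23 + (-13591 + 3908)) + 10829 = ((1/23)*(827329/68) - 9683) + 10829 = (827329/1564 - 9683) + 10829 = -14316883/1564 + 10829 = 2619673/1564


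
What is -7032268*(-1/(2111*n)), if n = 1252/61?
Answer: 107242087/660743 ≈ 162.31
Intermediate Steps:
n = 1252/61 (n = 1252*(1/61) = 1252/61 ≈ 20.525)
-7032268*(-1/(2111*n)) = -7032268/((1252/61)*(-2111)) = -7032268/(-2642972/61) = -7032268*(-61/2642972) = 107242087/660743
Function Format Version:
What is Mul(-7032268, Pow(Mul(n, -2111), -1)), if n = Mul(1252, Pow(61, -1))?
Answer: Rational(107242087, 660743) ≈ 162.31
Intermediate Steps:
n = Rational(1252, 61) (n = Mul(1252, Rational(1, 61)) = Rational(1252, 61) ≈ 20.525)
Mul(-7032268, Pow(Mul(n, -2111), -1)) = Mul(-7032268, Pow(Mul(Rational(1252, 61), -2111), -1)) = Mul(-7032268, Pow(Rational(-2642972, 61), -1)) = Mul(-7032268, Rational(-61, 2642972)) = Rational(107242087, 660743)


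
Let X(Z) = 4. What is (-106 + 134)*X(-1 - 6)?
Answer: 112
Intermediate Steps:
(-106 + 134)*X(-1 - 6) = (-106 + 134)*4 = 28*4 = 112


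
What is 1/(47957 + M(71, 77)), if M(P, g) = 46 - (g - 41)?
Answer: 1/47967 ≈ 2.0848e-5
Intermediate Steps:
M(P, g) = 87 - g (M(P, g) = 46 - (-41 + g) = 46 + (41 - g) = 87 - g)
1/(47957 + M(71, 77)) = 1/(47957 + (87 - 1*77)) = 1/(47957 + (87 - 77)) = 1/(47957 + 10) = 1/47967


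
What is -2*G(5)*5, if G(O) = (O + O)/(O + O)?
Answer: -10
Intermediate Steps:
G(O) = 1 (G(O) = (2*O)/((2*O)) = (2*O)*(1/(2*O)) = 1)
-2*G(5)*5 = -2*1*5 = -2*5 = -10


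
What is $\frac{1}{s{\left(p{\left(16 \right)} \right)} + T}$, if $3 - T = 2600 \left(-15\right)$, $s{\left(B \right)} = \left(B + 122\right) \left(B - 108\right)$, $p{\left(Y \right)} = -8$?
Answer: $\frac{1}{25779} \approx 3.8791 \cdot 10^{-5}$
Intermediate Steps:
$s{\left(B \right)} = \left(-108 + B\right) \left(122 + B\right)$ ($s{\left(B \right)} = \left(122 + B\right) \left(-108 + B\right) = \left(-108 + B\right) \left(122 + B\right)$)
$T = 39003$ ($T = 3 - 2600 \left(-15\right) = 3 - -39000 = 3 + 39000 = 39003$)
$\frac{1}{s{\left(p{\left(16 \right)} \right)} + T} = \frac{1}{\left(-13176 + \left(-8\right)^{2} + 14 \left(-8\right)\right) + 39003} = \frac{1}{\left(-13176 + 64 - 112\right) + 39003} = \frac{1}{-13224 + 39003} = \frac{1}{25779}$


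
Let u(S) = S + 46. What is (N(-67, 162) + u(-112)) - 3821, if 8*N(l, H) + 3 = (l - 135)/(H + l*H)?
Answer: -166255153/42768 ≈ -3887.4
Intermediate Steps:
N(l, H) = -3/8 + (-135 + l)/(8*(H + H*l)) (N(l, H) = -3/8 + ((l - 135)/(H + l*H))/8 = -3/8 + ((-135 + l)/(H + H*l))/8 = -3/8 + (-135 + l)/(8*(H + H*l)))
u(S) = 46 + S
(N(-67, 162) + u(-112)) - 3821 = ((⅛)*(-135 - 67 - 3*162 - 3*162*(-67))/(162*(1 - 67)) + (46 - 112)) - 3821 = ((⅛)*(1/162)*(-135 - 67 - 486 + 32562)/(-66) - 66) - 3821 = ((⅛)*(1/162)*(-1/66)*31874 - 66) - 3821 = (-15937/42768 - 66) - 3821 = -2838625/42768 - 3821 = -166255153/42768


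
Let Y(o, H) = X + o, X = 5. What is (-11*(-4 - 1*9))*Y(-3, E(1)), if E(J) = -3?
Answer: 286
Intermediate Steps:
Y(o, H) = 5 + o
(-11*(-4 - 1*9))*Y(-3, E(1)) = (-11*(-4 - 1*9))*(5 - 3) = -11*(-4 - 9)*2 = -11*(-13)*2 = 143*2 = 286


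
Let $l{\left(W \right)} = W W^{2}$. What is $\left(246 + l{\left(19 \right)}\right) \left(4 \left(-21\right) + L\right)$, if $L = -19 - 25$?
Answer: $-909440$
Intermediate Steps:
$l{\left(W \right)} = W^{3}$
$L = -44$ ($L = -19 - 25 = -44$)
$\left(246 + l{\left(19 \right)}\right) \left(4 \left(-21\right) + L\right) = \left(246 + 19^{3}\right) \left(4 \left(-21\right) - 44\right) = \left(246 + 6859\right) \left(-84 - 44\right) = 7105 \left(-128\right) = -909440$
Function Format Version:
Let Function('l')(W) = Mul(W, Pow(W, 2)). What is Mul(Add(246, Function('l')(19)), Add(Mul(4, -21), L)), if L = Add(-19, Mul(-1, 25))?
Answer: -909440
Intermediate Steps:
Function('l')(W) = Pow(W, 3)
L = -44 (L = Add(-19, -25) = -44)
Mul(Add(246, Function('l')(19)), Add(Mul(4, -21), L)) = Mul(Add(246, Pow(19, 3)), Add(Mul(4, -21), -44)) = Mul(Add(246, 6859), Add(-84, -44)) = Mul(7105, -128) = -909440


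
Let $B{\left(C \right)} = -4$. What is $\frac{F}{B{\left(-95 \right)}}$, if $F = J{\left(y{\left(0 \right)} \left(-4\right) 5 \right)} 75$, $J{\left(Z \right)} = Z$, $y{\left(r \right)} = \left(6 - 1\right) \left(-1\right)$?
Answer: $-1875$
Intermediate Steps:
$y{\left(r \right)} = -5$ ($y{\left(r \right)} = 5 \left(-1\right) = -5$)
$F = 7500$ ($F = \left(-5\right) \left(-4\right) 5 \cdot 75 = 20 \cdot 5 \cdot 75 = 100 \cdot 75 = 7500$)
$\frac{F}{B{\left(-95 \right)}} = \frac{7500}{-4} = 7500 \left(- \frac{1}{4}\right) = -1875$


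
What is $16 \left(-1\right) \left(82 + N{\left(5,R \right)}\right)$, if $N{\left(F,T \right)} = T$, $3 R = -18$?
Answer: $-1216$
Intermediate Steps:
$R = -6$ ($R = \frac{1}{3} \left(-18\right) = -6$)
$16 \left(-1\right) \left(82 + N{\left(5,R \right)}\right) = 16 \left(-1\right) \left(82 - 6\right) = \left(-16\right) 76 = -1216$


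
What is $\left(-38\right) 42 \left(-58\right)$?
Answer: $92568$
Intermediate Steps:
$\left(-38\right) 42 \left(-58\right) = \left(-1596\right) \left(-58\right) = 92568$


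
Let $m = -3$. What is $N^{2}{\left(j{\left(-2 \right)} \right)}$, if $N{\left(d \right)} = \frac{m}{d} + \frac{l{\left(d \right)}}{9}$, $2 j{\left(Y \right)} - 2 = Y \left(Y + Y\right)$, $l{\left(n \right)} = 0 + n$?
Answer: $\frac{4}{2025} \approx 0.0019753$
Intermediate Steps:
$l{\left(n \right)} = n$
$j{\left(Y \right)} = 1 + Y^{2}$ ($j{\left(Y \right)} = 1 + \frac{Y \left(Y + Y\right)}{2} = 1 + \frac{Y 2 Y}{2} = 1 + \frac{2 Y^{2}}{2} = 1 + Y^{2}$)
$N{\left(d \right)} = - \frac{3}{d} + \frac{d}{9}$
$N^{2}{\left(j{\left(-2 \right)} \right)} = \left(- \frac{3}{1 + \left(-2\right)^{2}} + \frac{1 + \left(-2\right)^{2}}{9}\right)^{2} = \left(- \frac{3}{1 + 4} + \frac{1 + 4}{9}\right)^{2} = \left(- \frac{3}{5} + \frac{1}{9} \cdot 5\right)^{2} = \left(\left(-3\right) \frac{1}{5} + \frac{5}{9}\right)^{2} = \left(- \frac{3}{5} + \frac{5}{9}\right)^{2} = \left(- \frac{2}{45}\right)^{2} = \frac{4}{2025}$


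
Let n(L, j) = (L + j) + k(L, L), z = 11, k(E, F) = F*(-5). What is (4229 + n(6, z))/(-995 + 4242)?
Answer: 248/191 ≈ 1.2984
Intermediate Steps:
k(E, F) = -5*F
n(L, j) = j - 4*L (n(L, j) = (L + j) - 5*L = j - 4*L)
(4229 + n(6, z))/(-995 + 4242) = (4229 + (11 - 4*6))/(-995 + 4242) = (4229 + (11 - 24))/3247 = (4229 - 13)*(1/3247) = 4216*(1/3247) = 248/191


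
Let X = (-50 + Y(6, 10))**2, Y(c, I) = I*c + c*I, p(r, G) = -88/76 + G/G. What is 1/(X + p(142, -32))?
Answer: 19/93097 ≈ 0.00020409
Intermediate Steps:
p(r, G) = -3/19 (p(r, G) = -88*1/76 + 1 = -22/19 + 1 = -3/19)
Y(c, I) = 2*I*c (Y(c, I) = I*c + I*c = 2*I*c)
X = 4900 (X = (-50 + 2*10*6)**2 = (-50 + 120)**2 = 70**2 = 4900)
1/(X + p(142, -32)) = 1/(4900 - 3/19) = 1/(93097/19) = 19/93097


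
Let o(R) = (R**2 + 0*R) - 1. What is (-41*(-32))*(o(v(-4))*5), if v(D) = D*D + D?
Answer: 938080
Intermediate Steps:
v(D) = D + D**2 (v(D) = D**2 + D = D + D**2)
o(R) = -1 + R**2 (o(R) = (R**2 + 0) - 1 = R**2 - 1 = -1 + R**2)
(-41*(-32))*(o(v(-4))*5) = (-41*(-32))*((-1 + (-4*(1 - 4))**2)*5) = 1312*((-1 + (-4*(-3))**2)*5) = 1312*((-1 + 12**2)*5) = 1312*((-1 + 144)*5) = 1312*(143*5) = 1312*715 = 938080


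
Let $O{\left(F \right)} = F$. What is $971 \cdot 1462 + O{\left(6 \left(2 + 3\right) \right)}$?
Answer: $1419632$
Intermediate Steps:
$971 \cdot 1462 + O{\left(6 \left(2 + 3\right) \right)} = 971 \cdot 1462 + 6 \left(2 + 3\right) = 1419602 + 6 \cdot 5 = 1419602 + 30 = 1419632$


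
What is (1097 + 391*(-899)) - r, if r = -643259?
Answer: 292847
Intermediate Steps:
(1097 + 391*(-899)) - r = (1097 + 391*(-899)) - 1*(-643259) = (1097 - 351509) + 643259 = -350412 + 643259 = 292847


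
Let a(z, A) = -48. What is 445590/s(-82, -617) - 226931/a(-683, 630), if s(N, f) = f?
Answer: 118628107/29616 ≈ 4005.5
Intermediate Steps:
445590/s(-82, -617) - 226931/a(-683, 630) = 445590/(-617) - 226931/(-48) = 445590*(-1/617) - 226931*(-1/48) = -445590/617 + 226931/48 = 118628107/29616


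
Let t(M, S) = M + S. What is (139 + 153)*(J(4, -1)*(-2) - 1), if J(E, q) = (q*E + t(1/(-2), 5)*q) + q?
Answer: 5256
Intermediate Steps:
J(E, q) = 11*q/2 + E*q (J(E, q) = (q*E + (1/(-2) + 5)*q) + q = (E*q + (-½ + 5)*q) + q = (E*q + 9*q/2) + q = (9*q/2 + E*q) + q = 11*q/2 + E*q)
(139 + 153)*(J(4, -1)*(-2) - 1) = (139 + 153)*(((½)*(-1)*(11 + 2*4))*(-2) - 1) = 292*(((½)*(-1)*(11 + 8))*(-2) - 1) = 292*(((½)*(-1)*19)*(-2) - 1) = 292*(-19/2*(-2) - 1) = 292*(19 - 1) = 292*18 = 5256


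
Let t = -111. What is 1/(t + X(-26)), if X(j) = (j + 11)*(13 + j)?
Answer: 1/84 ≈ 0.011905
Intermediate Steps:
X(j) = (11 + j)*(13 + j)
1/(t + X(-26)) = 1/(-111 + (143 + (-26)² + 24*(-26))) = 1/(-111 + (143 + 676 - 624)) = 1/(-111 + 195) = 1/84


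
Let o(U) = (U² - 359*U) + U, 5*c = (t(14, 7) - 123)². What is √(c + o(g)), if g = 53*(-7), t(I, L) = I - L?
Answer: √6828755/5 ≈ 522.64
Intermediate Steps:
c = 13456/5 (c = ((14 - 1*7) - 123)²/5 = ((14 - 7) - 123)²/5 = (7 - 123)²/5 = (⅕)*(-116)² = (⅕)*13456 = 13456/5 ≈ 2691.2)
g = -371
o(U) = U² - 358*U
√(c + o(g)) = √(13456/5 - 371*(-358 - 371)) = √(13456/5 - 371*(-729)) = √(13456/5 + 270459) = √(1365751/5) = √6828755/5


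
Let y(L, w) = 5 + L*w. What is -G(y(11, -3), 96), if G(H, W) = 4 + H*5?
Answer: 136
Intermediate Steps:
G(H, W) = 4 + 5*H
-G(y(11, -3), 96) = -(4 + 5*(5 + 11*(-3))) = -(4 + 5*(5 - 33)) = -(4 + 5*(-28)) = -(4 - 140) = -1*(-136) = 136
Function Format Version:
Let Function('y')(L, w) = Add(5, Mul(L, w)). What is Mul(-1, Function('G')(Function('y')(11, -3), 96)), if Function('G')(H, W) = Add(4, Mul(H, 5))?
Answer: 136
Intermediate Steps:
Function('G')(H, W) = Add(4, Mul(5, H))
Mul(-1, Function('G')(Function('y')(11, -3), 96)) = Mul(-1, Add(4, Mul(5, Add(5, Mul(11, -3))))) = Mul(-1, Add(4, Mul(5, Add(5, -33)))) = Mul(-1, Add(4, Mul(5, -28))) = Mul(-1, Add(4, -140)) = Mul(-1, -136) = 136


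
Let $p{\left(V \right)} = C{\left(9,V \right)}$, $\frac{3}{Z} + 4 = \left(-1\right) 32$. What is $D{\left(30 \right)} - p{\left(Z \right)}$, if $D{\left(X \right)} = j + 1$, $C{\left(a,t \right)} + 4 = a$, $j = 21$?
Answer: $17$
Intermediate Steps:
$C{\left(a,t \right)} = -4 + a$
$Z = - \frac{1}{12}$ ($Z = \frac{3}{-4 - 32} = \frac{3}{-36} = 3 \left(- \frac{1}{36}\right) = - \frac{1}{12} \approx -0.083333$)
$p{\left(V \right)} = 5$ ($p{\left(V \right)} = -4 + 9 = 5$)
$D{\left(X \right)} = 22$ ($D{\left(X \right)} = 21 + 1 = 22$)
$D{\left(30 \right)} - p{\left(Z \right)} = 22 - 5 = 17$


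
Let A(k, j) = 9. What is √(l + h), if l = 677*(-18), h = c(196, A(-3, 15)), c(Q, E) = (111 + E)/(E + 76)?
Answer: I*√3521346/17 ≈ 110.38*I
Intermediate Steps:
c(Q, E) = (111 + E)/(76 + E)
h = 24/17 (h = (111 + 9)/(76 + 9) = 120/85 = (1/85)*120 = 24/17 ≈ 1.4118)
l = -12186
√(l + h) = √(-12186 + 24/17) = √(-207138/17) = I*√3521346/17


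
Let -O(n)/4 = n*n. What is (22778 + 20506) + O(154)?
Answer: -51580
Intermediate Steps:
O(n) = -4*n² (O(n) = -4*n*n = -4*n²)
(22778 + 20506) + O(154) = (22778 + 20506) - 4*154² = 43284 - 4*23716 = 43284 - 94864 = -51580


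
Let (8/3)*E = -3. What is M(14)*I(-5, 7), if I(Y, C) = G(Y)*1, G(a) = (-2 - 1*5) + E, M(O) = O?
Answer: -455/4 ≈ -113.75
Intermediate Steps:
E = -9/8 (E = (3/8)*(-3) = -9/8 ≈ -1.1250)
G(a) = -65/8 (G(a) = (-2 - 1*5) - 9/8 = (-2 - 5) - 9/8 = -7 - 9/8 = -65/8)
I(Y, C) = -65/8 (I(Y, C) = -65/8*1 = -65/8)
M(14)*I(-5, 7) = 14*(-65/8) = -455/4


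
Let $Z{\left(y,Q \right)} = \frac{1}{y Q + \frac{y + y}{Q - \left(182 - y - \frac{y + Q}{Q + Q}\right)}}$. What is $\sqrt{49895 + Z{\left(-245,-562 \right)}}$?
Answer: $\frac{\sqrt{23821181216151576899894670}}{21850085110} \approx 223.37$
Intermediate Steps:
$Z{\left(y,Q \right)} = \frac{1}{Q y + \frac{2 y}{-182 + Q + y + \frac{Q + y}{2 Q}}}$ ($Z{\left(y,Q \right)} = \frac{1}{Q y + \frac{2 y}{Q - \left(182 - y - \frac{Q + y}{2 Q}\right)}} = \frac{1}{Q y + \frac{2 y}{Q + \left(-182 + y + \frac{Q + y}{2 Q}\right)}} = \frac{1}{Q y + \frac{2 y}{-182 + Q + y + \frac{Q + y}{2 Q}}}$)
$\sqrt{49895 + Z{\left(-245,-562 \right)}} = \sqrt{49895 + \frac{-245 - -204006 + 2 \left(-562\right)^{2} + 2 \left(-562\right) \left(-245\right)}{\left(-562\right) \left(-245\right) \left(4 - 245 - -204006 + 2 \left(-562\right)^{2} + 2 \left(-562\right) \left(-245\right)\right)}} = \sqrt{49895 - - \frac{-245 + 204006 + 2 \cdot 315844 + 275380}{137690 \left(4 - 245 + 204006 + 2 \cdot 315844 + 275380\right)}} = \sqrt{49895 - - \frac{-245 + 204006 + 631688 + 275380}{137690 \left(4 - 245 + 204006 + 631688 + 275380\right)}} = \sqrt{49895 - \left(- \frac{1}{137690}\right) \frac{1}{1110833} \cdot 1110829} = \sqrt{49895 + \frac{1110829}{152950595770}} = \sqrt{\frac{7631469977054979}{152950595770}} = \frac{\sqrt{23821181216151576899894670}}{21850085110}$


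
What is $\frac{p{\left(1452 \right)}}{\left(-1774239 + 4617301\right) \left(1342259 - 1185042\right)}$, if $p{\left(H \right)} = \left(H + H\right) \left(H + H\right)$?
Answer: $\frac{4216608}{223488839227} \approx 1.8867 \cdot 10^{-5}$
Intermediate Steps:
$p{\left(H \right)} = 4 H^{2}$ ($p{\left(H \right)} = 2 H 2 H = 4 H^{2}$)
$\frac{p{\left(1452 \right)}}{\left(-1774239 + 4617301\right) \left(1342259 - 1185042\right)} = \frac{4 \cdot 1452^{2}}{\left(-1774239 + 4617301\right) \left(1342259 - 1185042\right)} = \frac{4 \cdot 2108304}{2843062 \cdot 157217} = \frac{8433216}{446977678454} = 8433216 \cdot \frac{1}{446977678454} = \frac{4216608}{223488839227}$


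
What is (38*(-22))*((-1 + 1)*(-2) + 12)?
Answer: -10032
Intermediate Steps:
(38*(-22))*((-1 + 1)*(-2) + 12) = -836*(0*(-2) + 12) = -836*(0 + 12) = -836*12 = -10032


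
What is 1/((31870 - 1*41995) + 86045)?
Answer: 1/75920 ≈ 1.3172e-5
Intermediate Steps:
1/((31870 - 1*41995) + 86045) = 1/((31870 - 41995) + 86045) = 1/(-10125 + 86045) = 1/75920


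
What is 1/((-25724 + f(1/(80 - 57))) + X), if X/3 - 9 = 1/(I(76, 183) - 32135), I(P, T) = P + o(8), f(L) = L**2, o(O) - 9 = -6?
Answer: -16957624/435760033459 ≈ -3.8915e-5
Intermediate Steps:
o(O) = 3 (o(O) = 9 - 6 = 3)
I(P, T) = 3 + P (I(P, T) = P + 3 = 3 + P)
X = 865509/32056 (X = 27 + 3/((3 + 76) - 32135) = 27 + 3/(79 - 32135) = 27 + 3/(-32056) = 27 + 3*(-1/32056) = 27 - 3/32056 = 865509/32056 ≈ 27.000)
1/((-25724 + f(1/(80 - 57))) + X) = 1/((-25724 + (1/(80 - 57))**2) + 865509/32056) = 1/((-25724 + (1/23)**2) + 865509/32056) = 1/((-25724 + 1/529) + 865509/32056) = 1/(-13607995/529 + 865509/32056) = 1/(-435760033459/16957624) = -16957624/435760033459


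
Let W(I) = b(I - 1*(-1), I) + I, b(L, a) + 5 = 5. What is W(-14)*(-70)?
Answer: 980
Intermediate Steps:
b(L, a) = 0 (b(L, a) = -5 + 5 = 0)
W(I) = I (W(I) = 0 + I = I)
W(-14)*(-70) = -14*(-70) = 980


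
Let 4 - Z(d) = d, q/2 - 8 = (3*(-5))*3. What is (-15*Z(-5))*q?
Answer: 9990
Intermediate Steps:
q = -74 (q = 16 + 2*((3*(-5))*3) = 16 + 2*(-15*3) = 16 + 2*(-45) = 16 - 90 = -74)
Z(d) = 4 - d
(-15*Z(-5))*q = -15*(4 - 1*(-5))*(-74) = -15*(4 + 5)*(-74) = -15*9*(-74) = -135*(-74) = 9990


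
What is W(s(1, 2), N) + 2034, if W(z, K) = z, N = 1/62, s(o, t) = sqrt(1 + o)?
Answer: 2034 + sqrt(2) ≈ 2035.4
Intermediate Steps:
N = 1/62 ≈ 0.016129
W(s(1, 2), N) + 2034 = sqrt(1 + 1) + 2034 = sqrt(2) + 2034 = 2034 + sqrt(2)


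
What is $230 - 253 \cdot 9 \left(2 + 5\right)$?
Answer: $-15709$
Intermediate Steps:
$230 - 253 \cdot 9 \left(2 + 5\right) = 230 - 253 \cdot 9 \cdot 7 = 230 - 15939 = -15709$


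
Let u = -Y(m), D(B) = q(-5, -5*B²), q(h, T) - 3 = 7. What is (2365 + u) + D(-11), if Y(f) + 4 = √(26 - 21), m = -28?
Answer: 2379 - √5 ≈ 2376.8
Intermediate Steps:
q(h, T) = 10 (q(h, T) = 3 + 7 = 10)
D(B) = 10
Y(f) = -4 + √5 (Y(f) = -4 + √(26 - 21) = -4 + √5)
u = 4 - √5 (u = -(-4 + √5) = 4 - √5 ≈ 1.7639)
(2365 + u) + D(-11) = (2365 + (4 - √5)) + 10 = (2369 - √5) + 10 = 2379 - √5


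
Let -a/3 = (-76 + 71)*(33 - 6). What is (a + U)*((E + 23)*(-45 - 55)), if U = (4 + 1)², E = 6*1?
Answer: -1247000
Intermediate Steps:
E = 6
U = 25 (U = 5² = 25)
a = 405 (a = -3*(-76 + 71)*(33 - 6) = -(-15)*27 = -3*(-135) = 405)
(a + U)*((E + 23)*(-45 - 55)) = (405 + 25)*((6 + 23)*(-45 - 55)) = 430*(29*(-100)) = 430*(-2900) = -1247000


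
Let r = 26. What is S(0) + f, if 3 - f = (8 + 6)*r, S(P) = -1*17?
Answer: -378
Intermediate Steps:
S(P) = -17
f = -361 (f = 3 - (8 + 6)*26 = 3 - 14*26 = 3 - 1*364 = 3 - 364 = -361)
S(0) + f = -17 - 361 = -378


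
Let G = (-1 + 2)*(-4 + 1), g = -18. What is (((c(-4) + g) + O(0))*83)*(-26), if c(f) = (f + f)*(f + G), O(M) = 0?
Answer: -82004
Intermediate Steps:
G = -3 (G = 1*(-3) = -3)
c(f) = 2*f*(-3 + f) (c(f) = (f + f)*(f - 3) = (2*f)*(-3 + f) = 2*f*(-3 + f))
(((c(-4) + g) + O(0))*83)*(-26) = (((2*(-4)*(-3 - 4) - 18) + 0)*83)*(-26) = (((2*(-4)*(-7) - 18) + 0)*83)*(-26) = (((56 - 18) + 0)*83)*(-26) = ((38 + 0)*83)*(-26) = (38*83)*(-26) = 3154*(-26) = -82004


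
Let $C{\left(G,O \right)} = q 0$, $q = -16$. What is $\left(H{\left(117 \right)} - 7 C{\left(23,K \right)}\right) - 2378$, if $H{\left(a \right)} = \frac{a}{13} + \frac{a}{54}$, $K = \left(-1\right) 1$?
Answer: $- \frac{14201}{6} \approx -2366.8$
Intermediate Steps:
$K = -1$
$C{\left(G,O \right)} = 0$ ($C{\left(G,O \right)} = \left(-16\right) 0 = 0$)
$H{\left(a \right)} = \frac{67 a}{702}$ ($H{\left(a \right)} = a \frac{1}{13} + a \frac{1}{54} = \frac{a}{13} + \frac{a}{54} = \frac{67 a}{702}$)
$\left(H{\left(117 \right)} - 7 C{\left(23,K \right)}\right) - 2378 = \left(\frac{67}{702} \cdot 117 - 0\right) - 2378 = \left(\frac{67}{6} + 0\right) - 2378 = \frac{67}{6} - 2378 = - \frac{14201}{6}$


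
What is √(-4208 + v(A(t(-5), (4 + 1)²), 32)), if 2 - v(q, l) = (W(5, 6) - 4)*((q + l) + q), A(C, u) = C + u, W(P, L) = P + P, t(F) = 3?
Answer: 3*I*√526 ≈ 68.804*I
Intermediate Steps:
W(P, L) = 2*P
v(q, l) = 2 - 12*q - 6*l (v(q, l) = 2 - (2*5 - 4)*((q + l) + q) = 2 - (10 - 4)*((l + q) + q) = 2 - 6*(l + 2*q) = 2 - (6*l + 12*q) = 2 + (-12*q - 6*l) = 2 - 12*q - 6*l)
√(-4208 + v(A(t(-5), (4 + 1)²), 32)) = √(-4208 + (2 - 12*(3 + (4 + 1)²) - 6*32)) = √(-4208 + (2 - 12*(3 + 5²) - 192)) = √(-4208 + (2 - 12*(3 + 25) - 192)) = √(-4208 + (2 - 12*28 - 192)) = √(-4208 + (2 - 336 - 192)) = √(-4208 - 526) = √(-4734) = 3*I*√526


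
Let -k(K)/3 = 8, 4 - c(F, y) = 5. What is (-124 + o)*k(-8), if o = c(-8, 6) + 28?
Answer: 2328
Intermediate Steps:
c(F, y) = -1 (c(F, y) = 4 - 1*5 = 4 - 5 = -1)
k(K) = -24 (k(K) = -3*8 = -24)
o = 27 (o = -1 + 28 = 27)
(-124 + o)*k(-8) = (-124 + 27)*(-24) = -97*(-24) = 2328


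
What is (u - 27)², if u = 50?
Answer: 529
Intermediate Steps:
(u - 27)² = (50 - 27)² = 23² = 529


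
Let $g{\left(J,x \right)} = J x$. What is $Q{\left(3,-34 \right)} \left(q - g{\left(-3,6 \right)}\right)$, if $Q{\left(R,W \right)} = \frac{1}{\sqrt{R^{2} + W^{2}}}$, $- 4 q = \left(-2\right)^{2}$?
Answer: $\frac{17 \sqrt{1165}}{1165} \approx 0.49806$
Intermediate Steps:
$q = -1$ ($q = - \frac{\left(-2\right)^{2}}{4} = \left(- \frac{1}{4}\right) 4 = -1$)
$Q{\left(R,W \right)} = \frac{1}{\sqrt{R^{2} + W^{2}}}$
$Q{\left(3,-34 \right)} \left(q - g{\left(-3,6 \right)}\right) = \frac{-1 - \left(-3\right) 6}{\sqrt{3^{2} + \left(-34\right)^{2}}} = \frac{-1 - -18}{\sqrt{9 + 1156}} = \frac{-1 + 18}{\sqrt{1165}} = \frac{\sqrt{1165}}{1165} \cdot 17 = \frac{17 \sqrt{1165}}{1165}$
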